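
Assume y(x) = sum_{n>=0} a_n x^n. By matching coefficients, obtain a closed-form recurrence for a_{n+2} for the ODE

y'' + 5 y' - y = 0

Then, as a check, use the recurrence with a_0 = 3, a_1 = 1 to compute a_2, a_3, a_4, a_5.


Substitute y = sum_n a_n x^n.
y''(x) has coefficient (n+2)(n+1) a_{n+2} at x^n;
5 y'(x) has coefficient 5 (n+1) a_{n+1} at x^n;
-y(x) has coefficient -1 a_n at x^n.
Matching x^n: (n+2)(n+1) a_{n+2} + 5 (n+1) a_{n+1} - 1 a_n = 0.
Thus a_{n+2} = [-5 (n+1) a_{n+1} + 1 a_n] / ((n+1)(n+2)).

Check with a_0 = 3, a_1 = 1 (apply the recurrence for n = 0, 1, 2, 3): a_0 = 3, a_1 = 1, a_2 = -1, a_3 = 11/6, a_4 = -19/8, a_5 = 37/15.

a_(n+2) = [-5 (n+1) a_(n+1) + 1 a_n] / ((n+1)(n+2)); check: a_0 = 3, a_1 = 1, a_2 = -1, a_3 = 11/6, a_4 = -19/8, a_5 = 37/15


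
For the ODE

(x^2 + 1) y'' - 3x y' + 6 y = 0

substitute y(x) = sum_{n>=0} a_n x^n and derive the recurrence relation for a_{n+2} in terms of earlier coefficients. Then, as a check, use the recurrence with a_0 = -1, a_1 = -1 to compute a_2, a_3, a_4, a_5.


Substitute y = sum_n a_n x^n.
(1 + 1 x^2) y'' contributes (n+2)(n+1) a_{n+2} + n(n-1) a_n at x^n.
-3 x y'(x) contributes -3 n a_n at x^n.
6 y(x) contributes 6 a_n at x^n.
Matching x^n: (n+2)(n+1) a_{n+2} + (n(n-1) - 3 n + 6) a_n = 0.
Thus a_{n+2} = (-n(n-1) + 3 n - 6) / ((n+1)(n+2)) * a_n.

Check with a_0 = -1, a_1 = -1 (apply the recurrence for n = 0, 1, 2, 3): a_0 = -1, a_1 = -1, a_2 = 3, a_3 = 1/2, a_4 = -1/2, a_5 = -3/40.

a_(n+2) = (-n(n-1) + 3 n - 6) / ((n+1)(n+2)) * a_n; check: a_0 = -1, a_1 = -1, a_2 = 3, a_3 = 1/2, a_4 = -1/2, a_5 = -3/40


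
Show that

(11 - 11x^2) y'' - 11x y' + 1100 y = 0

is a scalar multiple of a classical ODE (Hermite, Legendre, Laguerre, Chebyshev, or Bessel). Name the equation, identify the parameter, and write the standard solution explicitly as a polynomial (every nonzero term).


All three coefficients share the factor 11; dividing through by 11 gives  (1 - x^2) y'' - x y' + 100 y = 0.
This matches the Chebyshev equation (1 - x^2) y'' - x y' + n^2 y = 0 (note the -x y' term, not -2x y') with n^2 = 100, so n = 10; the polynomial solution is T_10(x).
With y = sum_k a_k x^k, matching x^k gives (k+2)(k+1) a_{k+2} = (k^2 - n^2) a_k = (k - 10)(k + 10) a_k. The right side vanishes at k = 10, so the series with the parity of 10 terminates at degree 10.
Standard normalization: leading coefficient of T_n is 2^(n-1), so a_10 = 2^9 = 512. Work downward with a_k = (k+1)(k+2) a_{k+2} / ((k - 10)(k + 10)):
  a_8 = (9)(10)(512) / ((8 - 10)(8 + 10)) = 46080/(-36) = -1280
  a_6 = (7)(8)(-1280) / ((6 - 10)(6 + 10)) = -71680/(-64) = 1120
  a_4 = (5)(6)(1120) / ((4 - 10)(4 + 10)) = 33600/(-84) = -400
  a_2 = (3)(4)(-400) / ((2 - 10)(2 + 10)) = -4800/(-96) = 50
  a_0 = (1)(2)(50) / ((0 - 10)(0 + 10)) = 100/(-100) = -1
Hence T_10(x) = 512 x^10 - 1280 x^8 + 1120 x^6 - 400 x^4 + 50 x^2 - 1.

T_10(x); series = 512 x^10 - 1280 x^8 + 1120 x^6 - 400 x^4 + 50 x^2 - 1


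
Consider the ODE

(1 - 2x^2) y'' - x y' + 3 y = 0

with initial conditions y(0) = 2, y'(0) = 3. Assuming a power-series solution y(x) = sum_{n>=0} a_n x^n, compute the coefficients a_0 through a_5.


Ansatz: y(x) = sum_{n>=0} a_n x^n, so y'(x) = sum_{n>=1} n a_n x^(n-1) and y''(x) = sum_{n>=2} n(n-1) a_n x^(n-2).
Substitute into P(x) y'' + Q(x) y' + R(x) y = 0 with P(x) = 1 - 2x^2, Q(x) = -x, R(x) = 3, and match powers of x.
Initial conditions: a_0 = 2, a_1 = 3.
Setting the coefficient of each power of x to zero and solving order by order (substituting the coefficients already found):
  x^0: 2 a_2 + 3 a_0 = 0  ->  2 a_2 = -3 a_0 = -6  ->  a_2 = -3
  x^1: 6 a_3 + 2 a_1 = 0  ->  6 a_3 = -2 a_1 = -6  ->  a_3 = -1
  x^2: 12 a_4 - 3 a_2 = 0  ->  12 a_4 = 3 a_2 = -9  ->  a_4 = -3/4
  x^3: 20 a_5 - 12 a_3 = 0  ->  20 a_5 = 12 a_3 = -12  ->  a_5 = -3/5
Truncated series: y(x) = 2 + 3 x - 3 x^2 - x^3 - (3/4) x^4 - (3/5) x^5 + O(x^6).

a_0 = 2; a_1 = 3; a_2 = -3; a_3 = -1; a_4 = -3/4; a_5 = -3/5


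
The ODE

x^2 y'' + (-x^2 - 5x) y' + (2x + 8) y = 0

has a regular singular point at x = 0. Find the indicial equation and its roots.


Divide by x^2 to reach normal form y'' + P_1(x) y' + P_2(x) y = 0 with P_1(x) = -1 - 5/x and P_2(x) = 2/x + 8/x^2.
x = 0 is a singular point because the y'-coefficient -1 - 5/x has a pole at x = 0 and the y-coefficient 2/x + 8/x^2 has a pole at x = 0.
It is a regular singular point because x P_1(x) = p(x) = -x - 5 and x^2 P_2(x) = q(x) = 2x + 8 are polynomials, hence analytic at x = 0.
p(0) = -5,  q(0) = 8.
Indicial equation: r(r-1) + p(0) r + q(0) = 0, i.e. r^2 + (p(0) - 1) r + q(0) = 0, i.e. r^2 - 6 r + 8 = 0.
Discriminant: (-6)^2 - 4(8) = 4, so r = (6 ± 2)/2.
Solving: r_1 = 4, r_2 = 2.

indicial: r^2 - 6 r + 8 = 0; roots r_1 = 4, r_2 = 2


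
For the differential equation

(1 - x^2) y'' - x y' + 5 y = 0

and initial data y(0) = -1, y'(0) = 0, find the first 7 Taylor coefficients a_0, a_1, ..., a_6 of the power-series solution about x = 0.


Ansatz: y(x) = sum_{n>=0} a_n x^n, so y'(x) = sum_{n>=1} n a_n x^(n-1) and y''(x) = sum_{n>=2} n(n-1) a_n x^(n-2).
Substitute into P(x) y'' + Q(x) y' + R(x) y = 0 with P(x) = 1 - x^2, Q(x) = -x, R(x) = 5, and match powers of x.
Initial conditions: a_0 = -1, a_1 = 0.
Setting the coefficient of each power of x to zero and solving order by order (substituting the coefficients already found):
  x^0: 2 a_2 + 5 a_0 = 0  ->  2 a_2 = -5 a_0 = 5  ->  a_2 = 5/2
  x^1: 6 a_3 + 4 a_1 = 0  ->  6 a_3 = -4 a_1 = 0  ->  a_3 = 0
  x^2: 12 a_4 + a_2 = 0  ->  12 a_4 = -a_2 = -5/2  ->  a_4 = -5/24
  x^3: 20 a_5 - 4 a_3 = 0  ->  20 a_5 = 4 a_3 = 0  ->  a_5 = 0
  x^4: 30 a_6 - 11 a_4 = 0  ->  30 a_6 = 11 a_4 = -55/24  ->  a_6 = -11/144
Truncated series: y(x) = -1 + (5/2) x^2 - (5/24) x^4 - (11/144) x^6 + O(x^7).

a_0 = -1; a_1 = 0; a_2 = 5/2; a_3 = 0; a_4 = -5/24; a_5 = 0; a_6 = -11/144


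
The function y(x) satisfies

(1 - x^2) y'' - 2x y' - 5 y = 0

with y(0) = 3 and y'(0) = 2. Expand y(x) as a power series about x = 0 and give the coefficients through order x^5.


Ansatz: y(x) = sum_{n>=0} a_n x^n, so y'(x) = sum_{n>=1} n a_n x^(n-1) and y''(x) = sum_{n>=2} n(n-1) a_n x^(n-2).
Substitute into P(x) y'' + Q(x) y' + R(x) y = 0 with P(x) = 1 - x^2, Q(x) = -2x, R(x) = -5, and match powers of x.
Initial conditions: a_0 = 3, a_1 = 2.
Setting the coefficient of each power of x to zero and solving order by order (substituting the coefficients already found):
  x^0: 2 a_2 - 5 a_0 = 0  ->  2 a_2 = 5 a_0 = 15  ->  a_2 = 15/2
  x^1: 6 a_3 - 7 a_1 = 0  ->  6 a_3 = 7 a_1 = 14  ->  a_3 = 7/3
  x^2: 12 a_4 - 11 a_2 = 0  ->  12 a_4 = 11 a_2 = 165/2  ->  a_4 = 55/8
  x^3: 20 a_5 - 17 a_3 = 0  ->  20 a_5 = 17 a_3 = 119/3  ->  a_5 = 119/60
Truncated series: y(x) = 3 + 2 x + (15/2) x^2 + (7/3) x^3 + (55/8) x^4 + (119/60) x^5 + O(x^6).

a_0 = 3; a_1 = 2; a_2 = 15/2; a_3 = 7/3; a_4 = 55/8; a_5 = 119/60


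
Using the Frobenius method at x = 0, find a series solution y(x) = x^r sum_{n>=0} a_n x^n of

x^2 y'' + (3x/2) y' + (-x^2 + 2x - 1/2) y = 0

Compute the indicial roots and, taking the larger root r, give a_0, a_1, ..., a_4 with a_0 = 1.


Write in Frobenius form y'' + (p(x)/x) y' + (q(x)/x^2) y = 0:
  p(x) = 3/2,  q(x) = -x^2 + 2x - 1/2.
Indicial equation: r(r-1) + (3/2) r + (-1/2) = 0 -> roots r_1 = 1/2, r_2 = -1.
Take r = r_1 = 1/2. Let y(x) = x^r sum_{n>=0} a_n x^n with a_0 = 1.
Substitute y = x^r sum a_n x^n and match x^{r+n}. The recurrence is
  D(n) a_n + 2 a_{n-1} - 1 a_{n-2} = 0,  where D(n) = (r+n)(r+n-1) + (3/2)(r+n) + (-1/2).
  a_n = [-2 a_{n-1} + 1 a_{n-2}] / D(n).
Since the indicial polynomial factors as (r - r_1)(r - r_2), D(n) = (r_1 + n - r_1)(r_1 + n - r_2) = n(n + 3/2).
Evaluating step by step (a_0 = 1):
  n = 1: D(1) = 1(1 + 3/2) = 5/2; numerator = -2(1) = -2; a_1 = (-2)/(5/2) = -4/5
  n = 2: D(2) = 2(2 + 3/2) = 7; numerator = -2(-4/5) + 1(1) = 13/5; a_2 = (13/5)/(7) = 13/35
  n = 3: D(3) = 3(3 + 3/2) = 27/2; numerator = -2(13/35) + 1(-4/5) = -54/35; a_3 = (-54/35)/(27/2) = -4/35
  n = 4: D(4) = 4(4 + 3/2) = 22; numerator = -2(-4/35) + 1(13/35) = 3/5; a_4 = (3/5)/(22) = 3/110

r = 1/2; a_0 = 1; a_1 = -4/5; a_2 = 13/35; a_3 = -4/35; a_4 = 3/110


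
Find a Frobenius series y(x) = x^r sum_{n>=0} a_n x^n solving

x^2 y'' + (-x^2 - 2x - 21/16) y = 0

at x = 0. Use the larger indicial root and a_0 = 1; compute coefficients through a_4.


Write in Frobenius form y'' + (p(x)/x) y' + (q(x)/x^2) y = 0:
  p(x) = 0,  q(x) = -x^2 - 2x - 21/16.
Indicial equation: r(r-1) + (0) r + (-21/16) = 0 -> roots r_1 = 7/4, r_2 = -3/4.
Take r = r_1 = 7/4. Let y(x) = x^r sum_{n>=0} a_n x^n with a_0 = 1.
Substitute y = x^r sum a_n x^n and match x^{r+n}. The recurrence is
  D(n) a_n - 2 a_{n-1} - 1 a_{n-2} = 0,  where D(n) = (r+n)(r+n-1) + (0)(r+n) + (-21/16).
  a_n = [2 a_{n-1} + 1 a_{n-2}] / D(n).
Since the indicial polynomial factors as (r - r_1)(r - r_2), D(n) = (r_1 + n - r_1)(r_1 + n - r_2) = n(n + 5/2).
Evaluating step by step (a_0 = 1):
  n = 1: D(1) = 1(1 + 5/2) = 7/2; numerator = 2(1) = 2; a_1 = (2)/(7/2) = 4/7
  n = 2: D(2) = 2(2 + 5/2) = 9; numerator = 2(4/7) + 1(1) = 15/7; a_2 = (15/7)/(9) = 5/21
  n = 3: D(3) = 3(3 + 5/2) = 33/2; numerator = 2(5/21) + 1(4/7) = 22/21; a_3 = (22/21)/(33/2) = 4/63
  n = 4: D(4) = 4(4 + 5/2) = 26; numerator = 2(4/63) + 1(5/21) = 23/63; a_4 = (23/63)/(26) = 23/1638

r = 7/4; a_0 = 1; a_1 = 4/7; a_2 = 5/21; a_3 = 4/63; a_4 = 23/1638


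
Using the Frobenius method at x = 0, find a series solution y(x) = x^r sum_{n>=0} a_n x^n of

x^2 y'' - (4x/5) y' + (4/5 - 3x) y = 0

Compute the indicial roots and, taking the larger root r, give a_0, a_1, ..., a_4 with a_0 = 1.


Write in Frobenius form y'' + (p(x)/x) y' + (q(x)/x^2) y = 0:
  p(x) = -4/5,  q(x) = 4/5 - 3x.
Indicial equation: r(r-1) + (-4/5) r + (4/5) = 0 -> roots r_1 = 1, r_2 = 4/5.
Take r = r_1 = 1. Let y(x) = x^r sum_{n>=0} a_n x^n with a_0 = 1.
Substitute y = x^r sum a_n x^n and match x^{r+n}. The recurrence is
  D(n) a_n - 3 a_{n-1} = 0,  where D(n) = (r+n)(r+n-1) + (-4/5)(r+n) + (4/5).
  a_n = 3 / D(n) * a_{n-1}.
Since the indicial polynomial factors as (r - r_1)(r - r_2), D(n) = (r_1 + n - r_1)(r_1 + n - r_2) = n(n + 1/5).
Evaluating step by step (a_0 = 1):
  n = 1: D(1) = 1(1 + 1/5) = 6/5; numerator = 3(1) = 3; a_1 = (3)/(6/5) = 5/2
  n = 2: D(2) = 2(2 + 1/5) = 22/5; numerator = 3(5/2) = 15/2; a_2 = (15/2)/(22/5) = 75/44
  n = 3: D(3) = 3(3 + 1/5) = 48/5; numerator = 3(75/44) = 225/44; a_3 = (225/44)/(48/5) = 375/704
  n = 4: D(4) = 4(4 + 1/5) = 84/5; numerator = 3(375/704) = 1125/704; a_4 = (1125/704)/(84/5) = 1875/19712

r = 1; a_0 = 1; a_1 = 5/2; a_2 = 75/44; a_3 = 375/704; a_4 = 1875/19712


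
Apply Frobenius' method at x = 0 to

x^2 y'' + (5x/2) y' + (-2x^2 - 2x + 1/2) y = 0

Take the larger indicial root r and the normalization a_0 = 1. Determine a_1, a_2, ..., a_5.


Write in Frobenius form y'' + (p(x)/x) y' + (q(x)/x^2) y = 0:
  p(x) = 5/2,  q(x) = -2x^2 - 2x + 1/2.
Indicial equation: r(r-1) + (5/2) r + (1/2) = 0 -> roots r_1 = -1/2, r_2 = -1.
Take r = r_1 = -1/2. Let y(x) = x^r sum_{n>=0} a_n x^n with a_0 = 1.
Substitute y = x^r sum a_n x^n and match x^{r+n}. The recurrence is
  D(n) a_n - 2 a_{n-1} - 2 a_{n-2} = 0,  where D(n) = (r+n)(r+n-1) + (5/2)(r+n) + (1/2).
  a_n = [2 a_{n-1} + 2 a_{n-2}] / D(n).
Since the indicial polynomial factors as (r - r_1)(r - r_2), D(n) = (r_1 + n - r_1)(r_1 + n - r_2) = n(n + 1/2).
Evaluating step by step (a_0 = 1):
  n = 1: D(1) = 1(1 + 1/2) = 3/2; numerator = 2(1) = 2; a_1 = (2)/(3/2) = 4/3
  n = 2: D(2) = 2(2 + 1/2) = 5; numerator = 2(4/3) + 2(1) = 14/3; a_2 = (14/3)/(5) = 14/15
  n = 3: D(3) = 3(3 + 1/2) = 21/2; numerator = 2(14/15) + 2(4/3) = 68/15; a_3 = (68/15)/(21/2) = 136/315
  n = 4: D(4) = 4(4 + 1/2) = 18; numerator = 2(136/315) + 2(14/15) = 172/63; a_4 = (172/63)/(18) = 86/567
  n = 5: D(5) = 5(5 + 1/2) = 55/2; numerator = 2(86/567) + 2(136/315) = 3308/2835; a_5 = (3308/2835)/(55/2) = 6616/155925

r = -1/2; a_0 = 1; a_1 = 4/3; a_2 = 14/15; a_3 = 136/315; a_4 = 86/567; a_5 = 6616/155925


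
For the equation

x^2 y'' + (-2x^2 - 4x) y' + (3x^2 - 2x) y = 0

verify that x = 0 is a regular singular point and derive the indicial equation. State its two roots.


Divide by x^2 to reach normal form y'' + P_1(x) y' + P_2(x) y = 0 with P_1(x) = -2 - 4/x and P_2(x) = 3 - 2/x.
x = 0 is a singular point because the y'-coefficient -2 - 4/x has a pole at x = 0 and the y-coefficient 3 - 2/x has a pole at x = 0.
It is a regular singular point because x P_1(x) = p(x) = -2x - 4 and x^2 P_2(x) = q(x) = 3x^2 - 2x are polynomials, hence analytic at x = 0.
p(0) = -4,  q(0) = 0.
Indicial equation: r(r-1) + p(0) r + q(0) = 0, i.e. r^2 + (p(0) - 1) r + q(0) = 0, i.e. r^2 - 5 r = 0.
Discriminant: (-5)^2 - 4(0) = 25, so r = (5 ± 5)/2.
Solving: r_1 = 5, r_2 = 0.

indicial: r^2 - 5 r = 0; roots r_1 = 5, r_2 = 0


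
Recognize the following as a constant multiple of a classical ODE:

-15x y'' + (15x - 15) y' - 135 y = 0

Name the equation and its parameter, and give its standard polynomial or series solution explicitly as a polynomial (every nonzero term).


All three coefficients share the factor -15; dividing through by -15 gives  x y'' + (1 - x) y' + 9 y = 0.
This matches the Laguerre equation x y'' + (1 - x) y' + n y = 0 with n = 9; the polynomial solution is L_9(x).
With y = sum_k a_k x^k, matching x^k gives (k+1)k a_{k+1} + (k+1) a_{k+1} - k a_k + n a_k = 0, i.e. (k+1)^2 a_{k+1} = (k - n) a_k = (k - 9) a_k. The right side vanishes at k = 9, so the series terminates at degree 9.
Standard normalization L_n(0) = 1 gives a_0 = 1. Work upward with a_{k+1} = (k - 9) a_k / (k+1)^2:
  a_1 = (0 - 9)(1) / 1^2 = -9/1 = -9
  a_2 = (1 - 9)(-9) / 2^2 = 72/4 = 18
  a_3 = (2 - 9)(18) / 3^2 = -126/9 = -14
  a_4 = (3 - 9)(-14) / 4^2 = 84/16 = 21/4
  a_5 = (4 - 9)(21/4) / 5^2 = (-105/4)/25 = -21/20
  a_6 = (5 - 9)(-21/20) / 6^2 = (21/5)/36 = 7/60
  a_7 = (6 - 9)(7/60) / 7^2 = (-7/20)/49 = -1/140
  a_8 = (7 - 9)(-1/140) / 8^2 = (1/70)/64 = 1/4480
  a_9 = (8 - 9)(1/4480) / 9^2 = (-1/4480)/81 = -1/362880
Hence L_9(x) = -x^9/362880 + x^8/4480 - x^7/140 + 7 x^6/60 - 21 x^5/20 + 21 x^4/4 - 14 x^3 + 18 x^2 - 9 x + 1.

L_9(x); series = -x^9/362880 + x^8/4480 - x^7/140 + 7 x^6/60 - 21 x^5/20 + 21 x^4/4 - 14 x^3 + 18 x^2 - 9 x + 1


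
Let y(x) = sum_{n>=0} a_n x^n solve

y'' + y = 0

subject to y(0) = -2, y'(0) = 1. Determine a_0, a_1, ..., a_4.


Ansatz: y(x) = sum_{n>=0} a_n x^n, so y'(x) = sum_{n>=1} n a_n x^(n-1) and y''(x) = sum_{n>=2} n(n-1) a_n x^(n-2).
Substitute into P(x) y'' + Q(x) y' + R(x) y = 0 with P(x) = 1, Q(x) = 0, R(x) = 1, and match powers of x.
Initial conditions: a_0 = -2, a_1 = 1.
Setting the coefficient of each power of x to zero and solving order by order (substituting the coefficients already found):
  x^0: 2 a_2 + a_0 = 0  ->  2 a_2 = -a_0 = 2  ->  a_2 = 1
  x^1: 6 a_3 + a_1 = 0  ->  6 a_3 = -a_1 = -1  ->  a_3 = -1/6
  x^2: 12 a_4 + a_2 = 0  ->  12 a_4 = -a_2 = -1  ->  a_4 = -1/12
Truncated series: y(x) = -2 + x + x^2 - (1/6) x^3 - (1/12) x^4 + O(x^5).

a_0 = -2; a_1 = 1; a_2 = 1; a_3 = -1/6; a_4 = -1/12


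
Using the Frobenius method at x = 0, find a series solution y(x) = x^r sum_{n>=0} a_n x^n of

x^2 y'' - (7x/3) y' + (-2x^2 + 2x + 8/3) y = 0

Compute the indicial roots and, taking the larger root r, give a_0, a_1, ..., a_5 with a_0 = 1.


Write in Frobenius form y'' + (p(x)/x) y' + (q(x)/x^2) y = 0:
  p(x) = -7/3,  q(x) = -2x^2 + 2x + 8/3.
Indicial equation: r(r-1) + (-7/3) r + (8/3) = 0 -> roots r_1 = 2, r_2 = 4/3.
Take r = r_1 = 2. Let y(x) = x^r sum_{n>=0} a_n x^n with a_0 = 1.
Substitute y = x^r sum a_n x^n and match x^{r+n}. The recurrence is
  D(n) a_n + 2 a_{n-1} - 2 a_{n-2} = 0,  where D(n) = (r+n)(r+n-1) + (-7/3)(r+n) + (8/3).
  a_n = [-2 a_{n-1} + 2 a_{n-2}] / D(n).
Since the indicial polynomial factors as (r - r_1)(r - r_2), D(n) = (r_1 + n - r_1)(r_1 + n - r_2) = n(n + 2/3).
Evaluating step by step (a_0 = 1):
  n = 1: D(1) = 1(1 + 2/3) = 5/3; numerator = -2(1) = -2; a_1 = (-2)/(5/3) = -6/5
  n = 2: D(2) = 2(2 + 2/3) = 16/3; numerator = -2(-6/5) + 2(1) = 22/5; a_2 = (22/5)/(16/3) = 33/40
  n = 3: D(3) = 3(3 + 2/3) = 11; numerator = -2(33/40) + 2(-6/5) = -81/20; a_3 = (-81/20)/(11) = -81/220
  n = 4: D(4) = 4(4 + 2/3) = 56/3; numerator = -2(-81/220) + 2(33/40) = 105/44; a_4 = (105/44)/(56/3) = 45/352
  n = 5: D(5) = 5(5 + 2/3) = 85/3; numerator = -2(45/352) + 2(-81/220) = -873/880; a_5 = (-873/880)/(85/3) = -2619/74800

r = 2; a_0 = 1; a_1 = -6/5; a_2 = 33/40; a_3 = -81/220; a_4 = 45/352; a_5 = -2619/74800


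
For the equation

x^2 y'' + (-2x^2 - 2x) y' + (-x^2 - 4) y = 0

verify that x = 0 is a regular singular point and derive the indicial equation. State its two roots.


Divide by x^2 to reach normal form y'' + P_1(x) y' + P_2(x) y = 0 with P_1(x) = -2 - 2/x and P_2(x) = -1 - 4/x^2.
x = 0 is a singular point because the y'-coefficient -2 - 2/x has a pole at x = 0 and the y-coefficient -1 - 4/x^2 has a pole at x = 0.
It is a regular singular point because x P_1(x) = p(x) = -2x - 2 and x^2 P_2(x) = q(x) = -x^2 - 4 are polynomials, hence analytic at x = 0.
p(0) = -2,  q(0) = -4.
Indicial equation: r(r-1) + p(0) r + q(0) = 0, i.e. r^2 + (p(0) - 1) r + q(0) = 0, i.e. r^2 - 3 r - 4 = 0.
Discriminant: (-3)^2 - 4(-4) = 25, so r = (3 ± 5)/2.
Solving: r_1 = 4, r_2 = -1.

indicial: r^2 - 3 r - 4 = 0; roots r_1 = 4, r_2 = -1


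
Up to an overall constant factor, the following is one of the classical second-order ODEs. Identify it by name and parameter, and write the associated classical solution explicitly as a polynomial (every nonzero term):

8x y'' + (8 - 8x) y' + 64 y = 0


All three coefficients share the factor 8; dividing through by 8 gives  x y'' + (1 - x) y' + 8 y = 0.
This matches the Laguerre equation x y'' + (1 - x) y' + n y = 0 with n = 8; the polynomial solution is L_8(x).
With y = sum_k a_k x^k, matching x^k gives (k+1)k a_{k+1} + (k+1) a_{k+1} - k a_k + n a_k = 0, i.e. (k+1)^2 a_{k+1} = (k - n) a_k = (k - 8) a_k. The right side vanishes at k = 8, so the series terminates at degree 8.
Standard normalization L_n(0) = 1 gives a_0 = 1. Work upward with a_{k+1} = (k - 8) a_k / (k+1)^2:
  a_1 = (0 - 8)(1) / 1^2 = -8/1 = -8
  a_2 = (1 - 8)(-8) / 2^2 = 56/4 = 14
  a_3 = (2 - 8)(14) / 3^2 = -84/9 = -28/3
  a_4 = (3 - 8)(-28/3) / 4^2 = (140/3)/16 = 35/12
  a_5 = (4 - 8)(35/12) / 5^2 = (-35/3)/25 = -7/15
  a_6 = (5 - 8)(-7/15) / 6^2 = (7/5)/36 = 7/180
  a_7 = (6 - 8)(7/180) / 7^2 = (-7/90)/49 = -1/630
  a_8 = (7 - 8)(-1/630) / 8^2 = (1/630)/64 = 1/40320
Hence L_8(x) = x^8/40320 - x^7/630 + 7 x^6/180 - 7 x^5/15 + 35 x^4/12 - 28 x^3/3 + 14 x^2 - 8 x + 1.

L_8(x); series = x^8/40320 - x^7/630 + 7 x^6/180 - 7 x^5/15 + 35 x^4/12 - 28 x^3/3 + 14 x^2 - 8 x + 1


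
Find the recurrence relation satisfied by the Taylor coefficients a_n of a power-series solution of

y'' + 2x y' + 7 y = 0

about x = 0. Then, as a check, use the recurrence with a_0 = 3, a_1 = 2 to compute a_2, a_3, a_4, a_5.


Substitute y = sum_n a_n x^n.
y''(x) has coefficient (n+2)(n+1) a_{n+2} at x^n;
2 x y'(x) has coefficient 2 n a_n at x^n (shift);
7 y(x) has coefficient 7 a_n at x^n.
Matching x^n: (n+2)(n+1) a_{n+2} + (2n + 7) a_n = 0.
Thus a_{n+2} = (-2n - 7) / ((n+1)(n+2)) * a_n.

Check with a_0 = 3, a_1 = 2 (apply the recurrence for n = 0, 1, 2, 3): a_0 = 3, a_1 = 2, a_2 = -21/2, a_3 = -3, a_4 = 77/8, a_5 = 39/20.

a_(n+2) = (-2n - 7) / ((n+1)(n+2)) * a_n; check: a_0 = 3, a_1 = 2, a_2 = -21/2, a_3 = -3, a_4 = 77/8, a_5 = 39/20


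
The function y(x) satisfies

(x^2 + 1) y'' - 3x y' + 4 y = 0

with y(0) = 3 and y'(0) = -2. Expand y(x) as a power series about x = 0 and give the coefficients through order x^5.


Ansatz: y(x) = sum_{n>=0} a_n x^n, so y'(x) = sum_{n>=1} n a_n x^(n-1) and y''(x) = sum_{n>=2} n(n-1) a_n x^(n-2).
Substitute into P(x) y'' + Q(x) y' + R(x) y = 0 with P(x) = x^2 + 1, Q(x) = -3x, R(x) = 4, and match powers of x.
Initial conditions: a_0 = 3, a_1 = -2.
Setting the coefficient of each power of x to zero and solving order by order (substituting the coefficients already found):
  x^0: 2 a_2 + 4 a_0 = 0  ->  2 a_2 = -4 a_0 = -12  ->  a_2 = -6
  x^1: 6 a_3 + a_1 = 0  ->  6 a_3 = -a_1 = 2  ->  a_3 = 1/3
  x^2: 12 a_4 = 0  ->  a_4 = 0
  x^3: 20 a_5 + a_3 = 0  ->  20 a_5 = -a_3 = -1/3  ->  a_5 = -1/60
Truncated series: y(x) = 3 - 2 x - 6 x^2 + (1/3) x^3 - (1/60) x^5 + O(x^6).

a_0 = 3; a_1 = -2; a_2 = -6; a_3 = 1/3; a_4 = 0; a_5 = -1/60


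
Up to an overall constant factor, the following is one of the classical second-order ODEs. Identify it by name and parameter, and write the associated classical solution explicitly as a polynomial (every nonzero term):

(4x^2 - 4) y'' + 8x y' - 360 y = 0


All three coefficients share the factor -4; dividing through by -4 gives  (1 - x^2) y'' - 2x y' + 90 y = 0.
This matches the Legendre equation (1 - x^2) y'' - 2x y' + n(n+1) y = 0 (note the -2x y' term) with n(n+1) = 90, so n = 9; the polynomial solution is P_9(x).
With y = sum_k a_k x^k, matching x^k gives (k+2)(k+1) a_{k+2} = [k(k+1) - n(n+1)] a_k = (k - 9)(k + 10) a_k. The right side vanishes at k = 9, so the series with the parity of 9 terminates at degree 9.
Standard normalization (P_n(1) = 1): leading coefficient (2n)!/(2^n (n!)^2) = 6402373705728000/(512*131681894400) = 12155/128, so a_9 = 12155/128. Work downward with a_k = (k+1)(k+2) a_{k+2} / ((k - 9)(k + 10)):
  a_7 = (8)(9)(12155/128) / ((7 - 9)(7 + 10)) = (109395/16)/(-34) = -6435/32
  a_5 = (6)(7)(-6435/32) / ((5 - 9)(5 + 10)) = (-135135/16)/(-60) = 9009/64
  a_3 = (4)(5)(9009/64) / ((3 - 9)(3 + 10)) = (45045/16)/(-78) = -1155/32
  a_1 = (2)(3)(-1155/32) / ((1 - 9)(1 + 10)) = (-3465/16)/(-88) = 315/128
Hence P_9(x) = 12155 x^9/128 - 6435 x^7/32 + 9009 x^5/64 - 1155 x^3/32 + 315 x/128.

P_9(x); series = 12155 x^9/128 - 6435 x^7/32 + 9009 x^5/64 - 1155 x^3/32 + 315 x/128


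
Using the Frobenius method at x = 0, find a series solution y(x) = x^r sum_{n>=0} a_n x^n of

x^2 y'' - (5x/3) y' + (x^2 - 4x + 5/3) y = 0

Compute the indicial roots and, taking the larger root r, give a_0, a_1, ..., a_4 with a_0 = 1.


Write in Frobenius form y'' + (p(x)/x) y' + (q(x)/x^2) y = 0:
  p(x) = -5/3,  q(x) = x^2 - 4x + 5/3.
Indicial equation: r(r-1) + (-5/3) r + (5/3) = 0 -> roots r_1 = 5/3, r_2 = 1.
Take r = r_1 = 5/3. Let y(x) = x^r sum_{n>=0} a_n x^n with a_0 = 1.
Substitute y = x^r sum a_n x^n and match x^{r+n}. The recurrence is
  D(n) a_n - 4 a_{n-1} + 1 a_{n-2} = 0,  where D(n) = (r+n)(r+n-1) + (-5/3)(r+n) + (5/3).
  a_n = [4 a_{n-1} - 1 a_{n-2}] / D(n).
Since the indicial polynomial factors as (r - r_1)(r - r_2), D(n) = (r_1 + n - r_1)(r_1 + n - r_2) = n(n + 2/3).
Evaluating step by step (a_0 = 1):
  n = 1: D(1) = 1(1 + 2/3) = 5/3; numerator = 4(1) = 4; a_1 = (4)/(5/3) = 12/5
  n = 2: D(2) = 2(2 + 2/3) = 16/3; numerator = 4(12/5) - 1(1) = 43/5; a_2 = (43/5)/(16/3) = 129/80
  n = 3: D(3) = 3(3 + 2/3) = 11; numerator = 4(129/80) - 1(12/5) = 81/20; a_3 = (81/20)/(11) = 81/220
  n = 4: D(4) = 4(4 + 2/3) = 56/3; numerator = 4(81/220) - 1(129/80) = -123/880; a_4 = (-123/880)/(56/3) = -369/49280

r = 5/3; a_0 = 1; a_1 = 12/5; a_2 = 129/80; a_3 = 81/220; a_4 = -369/49280


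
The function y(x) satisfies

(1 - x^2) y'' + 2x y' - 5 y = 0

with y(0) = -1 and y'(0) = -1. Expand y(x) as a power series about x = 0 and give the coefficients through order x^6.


Ansatz: y(x) = sum_{n>=0} a_n x^n, so y'(x) = sum_{n>=1} n a_n x^(n-1) and y''(x) = sum_{n>=2} n(n-1) a_n x^(n-2).
Substitute into P(x) y'' + Q(x) y' + R(x) y = 0 with P(x) = 1 - x^2, Q(x) = 2x, R(x) = -5, and match powers of x.
Initial conditions: a_0 = -1, a_1 = -1.
Setting the coefficient of each power of x to zero and solving order by order (substituting the coefficients already found):
  x^0: 2 a_2 - 5 a_0 = 0  ->  2 a_2 = 5 a_0 = -5  ->  a_2 = -5/2
  x^1: 6 a_3 - 3 a_1 = 0  ->  6 a_3 = 3 a_1 = -3  ->  a_3 = -1/2
  x^2: 12 a_4 - 3 a_2 = 0  ->  12 a_4 = 3 a_2 = -15/2  ->  a_4 = -5/8
  x^3: 20 a_5 - 5 a_3 = 0  ->  20 a_5 = 5 a_3 = -5/2  ->  a_5 = -1/8
  x^4: 30 a_6 - 9 a_4 = 0  ->  30 a_6 = 9 a_4 = -45/8  ->  a_6 = -3/16
Truncated series: y(x) = -1 - x - (5/2) x^2 - (1/2) x^3 - (5/8) x^4 - (1/8) x^5 - (3/16) x^6 + O(x^7).

a_0 = -1; a_1 = -1; a_2 = -5/2; a_3 = -1/2; a_4 = -5/8; a_5 = -1/8; a_6 = -3/16


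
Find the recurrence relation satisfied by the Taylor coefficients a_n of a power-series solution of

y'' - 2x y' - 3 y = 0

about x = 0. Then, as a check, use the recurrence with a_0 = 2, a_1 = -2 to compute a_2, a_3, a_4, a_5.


Substitute y = sum_n a_n x^n.
y''(x) has coefficient (n+2)(n+1) a_{n+2} at x^n;
-2 x y'(x) has coefficient -2 n a_n at x^n (shift);
-3 y(x) has coefficient -3 a_n at x^n.
Matching x^n: (n+2)(n+1) a_{n+2} + (-2n - 3) a_n = 0.
Thus a_{n+2} = (2n + 3) / ((n+1)(n+2)) * a_n.

Check with a_0 = 2, a_1 = -2 (apply the recurrence for n = 0, 1, 2, 3): a_0 = 2, a_1 = -2, a_2 = 3, a_3 = -5/3, a_4 = 7/4, a_5 = -3/4.

a_(n+2) = (2n + 3) / ((n+1)(n+2)) * a_n; check: a_0 = 2, a_1 = -2, a_2 = 3, a_3 = -5/3, a_4 = 7/4, a_5 = -3/4


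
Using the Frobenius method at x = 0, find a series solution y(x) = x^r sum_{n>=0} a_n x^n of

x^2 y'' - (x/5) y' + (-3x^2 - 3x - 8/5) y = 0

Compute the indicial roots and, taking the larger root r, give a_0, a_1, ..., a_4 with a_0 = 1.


Write in Frobenius form y'' + (p(x)/x) y' + (q(x)/x^2) y = 0:
  p(x) = -1/5,  q(x) = -3x^2 - 3x - 8/5.
Indicial equation: r(r-1) + (-1/5) r + (-8/5) = 0 -> roots r_1 = 2, r_2 = -4/5.
Take r = r_1 = 2. Let y(x) = x^r sum_{n>=0} a_n x^n with a_0 = 1.
Substitute y = x^r sum a_n x^n and match x^{r+n}. The recurrence is
  D(n) a_n - 3 a_{n-1} - 3 a_{n-2} = 0,  where D(n) = (r+n)(r+n-1) + (-1/5)(r+n) + (-8/5).
  a_n = [3 a_{n-1} + 3 a_{n-2}] / D(n).
Since the indicial polynomial factors as (r - r_1)(r - r_2), D(n) = (r_1 + n - r_1)(r_1 + n - r_2) = n(n + 14/5).
Evaluating step by step (a_0 = 1):
  n = 1: D(1) = 1(1 + 14/5) = 19/5; numerator = 3(1) = 3; a_1 = (3)/(19/5) = 15/19
  n = 2: D(2) = 2(2 + 14/5) = 48/5; numerator = 3(15/19) + 3(1) = 102/19; a_2 = (102/19)/(48/5) = 85/152
  n = 3: D(3) = 3(3 + 14/5) = 87/5; numerator = 3(85/152) + 3(15/19) = 615/152; a_3 = (615/152)/(87/5) = 1025/4408
  n = 4: D(4) = 4(4 + 14/5) = 136/5; numerator = 3(1025/4408) + 3(85/152) = 5235/2204; a_4 = (5235/2204)/(136/5) = 26175/299744

r = 2; a_0 = 1; a_1 = 15/19; a_2 = 85/152; a_3 = 1025/4408; a_4 = 26175/299744


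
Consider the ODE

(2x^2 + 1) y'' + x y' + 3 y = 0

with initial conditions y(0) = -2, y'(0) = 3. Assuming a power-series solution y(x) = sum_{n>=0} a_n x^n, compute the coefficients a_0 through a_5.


Ansatz: y(x) = sum_{n>=0} a_n x^n, so y'(x) = sum_{n>=1} n a_n x^(n-1) and y''(x) = sum_{n>=2} n(n-1) a_n x^(n-2).
Substitute into P(x) y'' + Q(x) y' + R(x) y = 0 with P(x) = 2x^2 + 1, Q(x) = x, R(x) = 3, and match powers of x.
Initial conditions: a_0 = -2, a_1 = 3.
Setting the coefficient of each power of x to zero and solving order by order (substituting the coefficients already found):
  x^0: 2 a_2 + 3 a_0 = 0  ->  2 a_2 = -3 a_0 = 6  ->  a_2 = 3
  x^1: 6 a_3 + 4 a_1 = 0  ->  6 a_3 = -4 a_1 = -12  ->  a_3 = -2
  x^2: 12 a_4 + 9 a_2 = 0  ->  12 a_4 = -9 a_2 = -27  ->  a_4 = -9/4
  x^3: 20 a_5 + 18 a_3 = 0  ->  20 a_5 = -18 a_3 = 36  ->  a_5 = 9/5
Truncated series: y(x) = -2 + 3 x + 3 x^2 - 2 x^3 - (9/4) x^4 + (9/5) x^5 + O(x^6).

a_0 = -2; a_1 = 3; a_2 = 3; a_3 = -2; a_4 = -9/4; a_5 = 9/5


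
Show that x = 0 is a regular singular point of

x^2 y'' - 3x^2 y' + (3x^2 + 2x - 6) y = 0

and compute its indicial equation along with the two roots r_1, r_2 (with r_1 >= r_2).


Divide by x^2 to reach normal form y'' + P_1(x) y' + P_2(x) y = 0 with P_1(x) = -3 and P_2(x) = 3 + 2/x - 6/x^2.
x = 0 is a singular point because the y-coefficient 3 + 2/x - 6/x^2 has a pole at x = 0.
It is a regular singular point because x P_1(x) = p(x) = -3x and x^2 P_2(x) = q(x) = 3x^2 + 2x - 6 are polynomials, hence analytic at x = 0.
p(0) = 0,  q(0) = -6.
Indicial equation: r(r-1) + p(0) r + q(0) = 0, i.e. r^2 + (p(0) - 1) r + q(0) = 0, i.e. r^2 - 1 r - 6 = 0.
Discriminant: (-1)^2 - 4(-6) = 25, so r = (1 ± 5)/2.
Solving: r_1 = 3, r_2 = -2.

indicial: r^2 - 1 r - 6 = 0; roots r_1 = 3, r_2 = -2


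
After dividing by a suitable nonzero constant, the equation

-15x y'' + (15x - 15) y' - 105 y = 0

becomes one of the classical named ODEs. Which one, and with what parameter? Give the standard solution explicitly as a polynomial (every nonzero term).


All three coefficients share the factor -15; dividing through by -15 gives  x y'' + (1 - x) y' + 7 y = 0.
This matches the Laguerre equation x y'' + (1 - x) y' + n y = 0 with n = 7; the polynomial solution is L_7(x).
With y = sum_k a_k x^k, matching x^k gives (k+1)k a_{k+1} + (k+1) a_{k+1} - k a_k + n a_k = 0, i.e. (k+1)^2 a_{k+1} = (k - n) a_k = (k - 7) a_k. The right side vanishes at k = 7, so the series terminates at degree 7.
Standard normalization L_n(0) = 1 gives a_0 = 1. Work upward with a_{k+1} = (k - 7) a_k / (k+1)^2:
  a_1 = (0 - 7)(1) / 1^2 = -7/1 = -7
  a_2 = (1 - 7)(-7) / 2^2 = 42/4 = 21/2
  a_3 = (2 - 7)(21/2) / 3^2 = (-105/2)/9 = -35/6
  a_4 = (3 - 7)(-35/6) / 4^2 = (70/3)/16 = 35/24
  a_5 = (4 - 7)(35/24) / 5^2 = (-35/8)/25 = -7/40
  a_6 = (5 - 7)(-7/40) / 6^2 = (7/20)/36 = 7/720
  a_7 = (6 - 7)(7/720) / 7^2 = (-7/720)/49 = -1/5040
Hence L_7(x) = -x^7/5040 + 7 x^6/720 - 7 x^5/40 + 35 x^4/24 - 35 x^3/6 + 21 x^2/2 - 7 x + 1.

L_7(x); series = -x^7/5040 + 7 x^6/720 - 7 x^5/40 + 35 x^4/24 - 35 x^3/6 + 21 x^2/2 - 7 x + 1


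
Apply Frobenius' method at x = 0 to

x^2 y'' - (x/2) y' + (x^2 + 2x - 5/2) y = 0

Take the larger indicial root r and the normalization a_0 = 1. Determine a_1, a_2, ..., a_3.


Write in Frobenius form y'' + (p(x)/x) y' + (q(x)/x^2) y = 0:
  p(x) = -1/2,  q(x) = x^2 + 2x - 5/2.
Indicial equation: r(r-1) + (-1/2) r + (-5/2) = 0 -> roots r_1 = 5/2, r_2 = -1.
Take r = r_1 = 5/2. Let y(x) = x^r sum_{n>=0} a_n x^n with a_0 = 1.
Substitute y = x^r sum a_n x^n and match x^{r+n}. The recurrence is
  D(n) a_n + 2 a_{n-1} + 1 a_{n-2} = 0,  where D(n) = (r+n)(r+n-1) + (-1/2)(r+n) + (-5/2).
  a_n = [-2 a_{n-1} - 1 a_{n-2}] / D(n).
Since the indicial polynomial factors as (r - r_1)(r - r_2), D(n) = (r_1 + n - r_1)(r_1 + n - r_2) = n(n + 7/2).
Evaluating step by step (a_0 = 1):
  n = 1: D(1) = 1(1 + 7/2) = 9/2; numerator = -2(1) = -2; a_1 = (-2)/(9/2) = -4/9
  n = 2: D(2) = 2(2 + 7/2) = 11; numerator = -2(-4/9) - 1(1) = -1/9; a_2 = (-1/9)/(11) = -1/99
  n = 3: D(3) = 3(3 + 7/2) = 39/2; numerator = -2(-1/99) - 1(-4/9) = 46/99; a_3 = (46/99)/(39/2) = 92/3861

r = 5/2; a_0 = 1; a_1 = -4/9; a_2 = -1/99; a_3 = 92/3861


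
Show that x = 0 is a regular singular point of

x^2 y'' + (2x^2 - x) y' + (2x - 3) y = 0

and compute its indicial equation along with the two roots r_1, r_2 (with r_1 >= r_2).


Divide by x^2 to reach normal form y'' + P_1(x) y' + P_2(x) y = 0 with P_1(x) = 2 - 1/x and P_2(x) = 2/x - 3/x^2.
x = 0 is a singular point because the y'-coefficient 2 - 1/x has a pole at x = 0 and the y-coefficient 2/x - 3/x^2 has a pole at x = 0.
It is a regular singular point because x P_1(x) = p(x) = 2x - 1 and x^2 P_2(x) = q(x) = 2x - 3 are polynomials, hence analytic at x = 0.
p(0) = -1,  q(0) = -3.
Indicial equation: r(r-1) + p(0) r + q(0) = 0, i.e. r^2 + (p(0) - 1) r + q(0) = 0, i.e. r^2 - 2 r - 3 = 0.
Discriminant: (-2)^2 - 4(-3) = 16, so r = (2 ± 4)/2.
Solving: r_1 = 3, r_2 = -1.

indicial: r^2 - 2 r - 3 = 0; roots r_1 = 3, r_2 = -1


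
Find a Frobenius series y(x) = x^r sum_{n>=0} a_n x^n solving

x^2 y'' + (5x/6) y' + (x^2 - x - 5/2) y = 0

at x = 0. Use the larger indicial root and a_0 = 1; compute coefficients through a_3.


Write in Frobenius form y'' + (p(x)/x) y' + (q(x)/x^2) y = 0:
  p(x) = 5/6,  q(x) = x^2 - x - 5/2.
Indicial equation: r(r-1) + (5/6) r + (-5/2) = 0 -> roots r_1 = 5/3, r_2 = -3/2.
Take r = r_1 = 5/3. Let y(x) = x^r sum_{n>=0} a_n x^n with a_0 = 1.
Substitute y = x^r sum a_n x^n and match x^{r+n}. The recurrence is
  D(n) a_n - 1 a_{n-1} + 1 a_{n-2} = 0,  where D(n) = (r+n)(r+n-1) + (5/6)(r+n) + (-5/2).
  a_n = [1 a_{n-1} - 1 a_{n-2}] / D(n).
Since the indicial polynomial factors as (r - r_1)(r - r_2), D(n) = (r_1 + n - r_1)(r_1 + n - r_2) = n(n + 19/6).
Evaluating step by step (a_0 = 1):
  n = 1: D(1) = 1(1 + 19/6) = 25/6; numerator = 1(1) = 1; a_1 = (1)/(25/6) = 6/25
  n = 2: D(2) = 2(2 + 19/6) = 31/3; numerator = 1(6/25) - 1(1) = -19/25; a_2 = (-19/25)/(31/3) = -57/775
  n = 3: D(3) = 3(3 + 19/6) = 37/2; numerator = 1(-57/775) - 1(6/25) = -243/775; a_3 = (-243/775)/(37/2) = -486/28675

r = 5/3; a_0 = 1; a_1 = 6/25; a_2 = -57/775; a_3 = -486/28675


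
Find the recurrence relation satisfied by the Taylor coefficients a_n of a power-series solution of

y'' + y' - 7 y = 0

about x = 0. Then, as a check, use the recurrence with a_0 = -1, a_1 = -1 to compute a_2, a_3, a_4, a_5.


Substitute y = sum_n a_n x^n.
y''(x) has coefficient (n+2)(n+1) a_{n+2} at x^n;
y'(x) has coefficient (n+1) a_{n+1} at x^n;
-7 y(x) has coefficient -7 a_n at x^n.
Matching x^n: (n+2)(n+1) a_{n+2} + (n+1) a_{n+1} - 7 a_n = 0.
Thus a_{n+2} = [-(n+1) a_{n+1} + 7 a_n] / ((n+1)(n+2)).

Check with a_0 = -1, a_1 = -1 (apply the recurrence for n = 0, 1, 2, 3): a_0 = -1, a_1 = -1, a_2 = -3, a_3 = -1/6, a_4 = -41/24, a_5 = 17/60.

a_(n+2) = [-(n+1) a_(n+1) + 7 a_n] / ((n+1)(n+2)); check: a_0 = -1, a_1 = -1, a_2 = -3, a_3 = -1/6, a_4 = -41/24, a_5 = 17/60


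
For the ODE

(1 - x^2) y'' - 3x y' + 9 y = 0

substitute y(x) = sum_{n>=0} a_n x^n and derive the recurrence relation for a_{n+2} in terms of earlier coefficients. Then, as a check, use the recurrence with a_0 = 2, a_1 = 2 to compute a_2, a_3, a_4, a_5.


Substitute y = sum_n a_n x^n.
(1 - 1 x^2) y'' contributes (n+2)(n+1) a_{n+2} - n(n-1) a_n at x^n.
-3 x y'(x) contributes -3 n a_n at x^n.
9 y(x) contributes 9 a_n at x^n.
Matching x^n: (n+2)(n+1) a_{n+2} + (-n(n-1) - 3 n + 9) a_n = 0.
Thus a_{n+2} = (n(n-1) + 3 n - 9) / ((n+1)(n+2)) * a_n.

Check with a_0 = 2, a_1 = 2 (apply the recurrence for n = 0, 1, 2, 3): a_0 = 2, a_1 = 2, a_2 = -9, a_3 = -2, a_4 = 3/4, a_5 = -3/5.

a_(n+2) = (n(n-1) + 3 n - 9) / ((n+1)(n+2)) * a_n; check: a_0 = 2, a_1 = 2, a_2 = -9, a_3 = -2, a_4 = 3/4, a_5 = -3/5


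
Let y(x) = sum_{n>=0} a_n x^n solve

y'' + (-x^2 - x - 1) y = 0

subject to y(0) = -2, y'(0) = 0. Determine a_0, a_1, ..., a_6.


Ansatz: y(x) = sum_{n>=0} a_n x^n, so y'(x) = sum_{n>=1} n a_n x^(n-1) and y''(x) = sum_{n>=2} n(n-1) a_n x^(n-2).
Substitute into P(x) y'' + Q(x) y' + R(x) y = 0 with P(x) = 1, Q(x) = 0, R(x) = -x^2 - x - 1, and match powers of x.
Initial conditions: a_0 = -2, a_1 = 0.
Setting the coefficient of each power of x to zero and solving order by order (substituting the coefficients already found):
  x^0: 2 a_2 - a_0 = 0  ->  2 a_2 = a_0 = -2  ->  a_2 = -1
  x^1: 6 a_3 - a_1 - a_0 = 0  ->  6 a_3 = a_1 + a_0 = -2  ->  a_3 = -1/3
  x^2: 12 a_4 - a_2 - a_1 - a_0 = 0  ->  12 a_4 = a_2 + a_1 + a_0 = -3  ->  a_4 = -1/4
  x^3: 20 a_5 - a_3 - a_2 - a_1 = 0  ->  20 a_5 = a_3 + a_2 + a_1 = -4/3  ->  a_5 = -1/15
  x^4: 30 a_6 - a_4 - a_3 - a_2 = 0  ->  30 a_6 = a_4 + a_3 + a_2 = -19/12  ->  a_6 = -19/360
Truncated series: y(x) = -2 - x^2 - (1/3) x^3 - (1/4) x^4 - (1/15) x^5 - (19/360) x^6 + O(x^7).

a_0 = -2; a_1 = 0; a_2 = -1; a_3 = -1/3; a_4 = -1/4; a_5 = -1/15; a_6 = -19/360


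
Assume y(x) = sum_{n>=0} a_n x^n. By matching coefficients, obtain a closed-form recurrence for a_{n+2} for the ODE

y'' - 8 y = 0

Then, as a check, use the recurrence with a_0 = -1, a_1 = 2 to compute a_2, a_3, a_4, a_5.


Substitute y = sum_n a_n x^n into y'' + (const) y = 0.
y''(x) = sum_{n>=0} (n+2)(n+1) a_{n+2} x^n.
The ODE becomes sum_n [(n+2)(n+1) a_{n+2} - 8 a_n] x^n = 0.
Setting each coefficient to zero gives the recurrence:
  (n+2)(n+1) a_{n+2} - 8 a_n = 0,
  a_{n+2} = 8 / ((n+1)(n+2)) a_n.

Check with a_0 = -1, a_1 = 2 (apply the recurrence for n = 0, 1, 2, 3): a_0 = -1, a_1 = 2, a_2 = -4, a_3 = 8/3, a_4 = -8/3, a_5 = 16/15.

a_{n+2} = 8/((n+1)(n+2)) * a_n; check: a_0 = -1, a_1 = 2, a_2 = -4, a_3 = 8/3, a_4 = -8/3, a_5 = 16/15


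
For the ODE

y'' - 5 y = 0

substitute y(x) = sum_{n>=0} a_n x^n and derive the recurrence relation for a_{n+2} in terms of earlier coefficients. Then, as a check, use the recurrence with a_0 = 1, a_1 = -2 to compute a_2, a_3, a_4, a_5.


Substitute y = sum_n a_n x^n into y'' + (const) y = 0.
y''(x) = sum_{n>=0} (n+2)(n+1) a_{n+2} x^n.
The ODE becomes sum_n [(n+2)(n+1) a_{n+2} - 5 a_n] x^n = 0.
Setting each coefficient to zero gives the recurrence:
  (n+2)(n+1) a_{n+2} - 5 a_n = 0,
  a_{n+2} = 5 / ((n+1)(n+2)) a_n.

Check with a_0 = 1, a_1 = -2 (apply the recurrence for n = 0, 1, 2, 3): a_0 = 1, a_1 = -2, a_2 = 5/2, a_3 = -5/3, a_4 = 25/24, a_5 = -5/12.

a_{n+2} = 5/((n+1)(n+2)) * a_n; check: a_0 = 1, a_1 = -2, a_2 = 5/2, a_3 = -5/3, a_4 = 25/24, a_5 = -5/12


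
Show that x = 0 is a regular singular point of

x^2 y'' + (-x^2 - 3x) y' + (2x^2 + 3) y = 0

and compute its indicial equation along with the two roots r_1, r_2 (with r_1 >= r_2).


Divide by x^2 to reach normal form y'' + P_1(x) y' + P_2(x) y = 0 with P_1(x) = -1 - 3/x and P_2(x) = 2 + 3/x^2.
x = 0 is a singular point because the y'-coefficient -1 - 3/x has a pole at x = 0 and the y-coefficient 2 + 3/x^2 has a pole at x = 0.
It is a regular singular point because x P_1(x) = p(x) = -x - 3 and x^2 P_2(x) = q(x) = 2x^2 + 3 are polynomials, hence analytic at x = 0.
p(0) = -3,  q(0) = 3.
Indicial equation: r(r-1) + p(0) r + q(0) = 0, i.e. r^2 + (p(0) - 1) r + q(0) = 0, i.e. r^2 - 4 r + 3 = 0.
Discriminant: (-4)^2 - 4(3) = 4, so r = (4 ± 2)/2.
Solving: r_1 = 3, r_2 = 1.

indicial: r^2 - 4 r + 3 = 0; roots r_1 = 3, r_2 = 1


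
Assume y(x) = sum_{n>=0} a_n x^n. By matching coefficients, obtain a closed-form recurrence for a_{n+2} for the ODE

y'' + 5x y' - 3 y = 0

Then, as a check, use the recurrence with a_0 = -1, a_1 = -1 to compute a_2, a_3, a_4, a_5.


Substitute y = sum_n a_n x^n.
y''(x) has coefficient (n+2)(n+1) a_{n+2} at x^n;
5 x y'(x) has coefficient 5 n a_n at x^n (shift);
-3 y(x) has coefficient -3 a_n at x^n.
Matching x^n: (n+2)(n+1) a_{n+2} + (5n - 3) a_n = 0.
Thus a_{n+2} = (-5n + 3) / ((n+1)(n+2)) * a_n.

Check with a_0 = -1, a_1 = -1 (apply the recurrence for n = 0, 1, 2, 3): a_0 = -1, a_1 = -1, a_2 = -3/2, a_3 = 1/3, a_4 = 7/8, a_5 = -1/5.

a_(n+2) = (-5n + 3) / ((n+1)(n+2)) * a_n; check: a_0 = -1, a_1 = -1, a_2 = -3/2, a_3 = 1/3, a_4 = 7/8, a_5 = -1/5


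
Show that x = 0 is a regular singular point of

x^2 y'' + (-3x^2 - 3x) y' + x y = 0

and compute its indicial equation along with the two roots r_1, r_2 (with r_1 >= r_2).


Divide by x^2 to reach normal form y'' + P_1(x) y' + P_2(x) y = 0 with P_1(x) = -3 - 3/x and P_2(x) = 1/x.
x = 0 is a singular point because the y'-coefficient -3 - 3/x has a pole at x = 0 and the y-coefficient 1/x has a pole at x = 0.
It is a regular singular point because x P_1(x) = p(x) = -3x - 3 and x^2 P_2(x) = q(x) = x are polynomials, hence analytic at x = 0.
p(0) = -3,  q(0) = 0.
Indicial equation: r(r-1) + p(0) r + q(0) = 0, i.e. r^2 + (p(0) - 1) r + q(0) = 0, i.e. r^2 - 4 r = 0.
Discriminant: (-4)^2 - 4(0) = 16, so r = (4 ± 4)/2.
Solving: r_1 = 4, r_2 = 0.

indicial: r^2 - 4 r = 0; roots r_1 = 4, r_2 = 0


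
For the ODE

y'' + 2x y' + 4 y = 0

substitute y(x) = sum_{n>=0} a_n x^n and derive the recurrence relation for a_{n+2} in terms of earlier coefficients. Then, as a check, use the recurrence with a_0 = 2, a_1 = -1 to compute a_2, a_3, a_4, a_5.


Substitute y = sum_n a_n x^n.
y''(x) has coefficient (n+2)(n+1) a_{n+2} at x^n;
2 x y'(x) has coefficient 2 n a_n at x^n (shift);
4 y(x) has coefficient 4 a_n at x^n.
Matching x^n: (n+2)(n+1) a_{n+2} + (2n + 4) a_n = 0.
Thus a_{n+2} = (-2n - 4) / ((n+1)(n+2)) * a_n.

Check with a_0 = 2, a_1 = -1 (apply the recurrence for n = 0, 1, 2, 3): a_0 = 2, a_1 = -1, a_2 = -4, a_3 = 1, a_4 = 8/3, a_5 = -1/2.

a_(n+2) = (-2n - 4) / ((n+1)(n+2)) * a_n; check: a_0 = 2, a_1 = -1, a_2 = -4, a_3 = 1, a_4 = 8/3, a_5 = -1/2


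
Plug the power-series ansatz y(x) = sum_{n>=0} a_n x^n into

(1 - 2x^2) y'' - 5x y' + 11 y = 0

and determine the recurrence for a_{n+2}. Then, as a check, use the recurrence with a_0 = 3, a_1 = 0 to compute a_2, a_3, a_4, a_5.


Substitute y = sum_n a_n x^n.
(1 - 2 x^2) y'' contributes (n+2)(n+1) a_{n+2} - 2 n(n-1) a_n at x^n.
-5 x y'(x) contributes -5 n a_n at x^n.
11 y(x) contributes 11 a_n at x^n.
Matching x^n: (n+2)(n+1) a_{n+2} + (-2 n(n-1) - 5 n + 11) a_n = 0.
Thus a_{n+2} = (2 n(n-1) + 5 n - 11) / ((n+1)(n+2)) * a_n.

Check with a_0 = 3, a_1 = 0 (apply the recurrence for n = 0, 1, 2, 3): a_0 = 3, a_1 = 0, a_2 = -33/2, a_3 = 0, a_4 = -33/8, a_5 = 0.

a_(n+2) = (2 n(n-1) + 5 n - 11) / ((n+1)(n+2)) * a_n; check: a_0 = 3, a_1 = 0, a_2 = -33/2, a_3 = 0, a_4 = -33/8, a_5 = 0
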